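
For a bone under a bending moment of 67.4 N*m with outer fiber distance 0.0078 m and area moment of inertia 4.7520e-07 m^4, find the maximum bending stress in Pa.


sigma = M * c / I
sigma = 67.4 * 0.0078 / 4.7520e-07
M * c = 0.5257
sigma = 1.1063e+06


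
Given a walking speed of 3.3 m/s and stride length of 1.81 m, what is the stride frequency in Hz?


f = v / stride_length
f = 3.3 / 1.81
f = 1.8232


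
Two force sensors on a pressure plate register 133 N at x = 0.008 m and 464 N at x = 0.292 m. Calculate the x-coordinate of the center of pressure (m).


COP_x = (F1*x1 + F2*x2) / (F1 + F2)
COP_x = (133*0.008 + 464*0.292) / (133 + 464)
Numerator = 136.5520
Denominator = 597
COP_x = 0.2287


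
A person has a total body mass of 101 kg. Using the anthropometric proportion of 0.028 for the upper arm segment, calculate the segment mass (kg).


m_segment = body_mass * fraction
m_segment = 101 * 0.028
m_segment = 2.8280


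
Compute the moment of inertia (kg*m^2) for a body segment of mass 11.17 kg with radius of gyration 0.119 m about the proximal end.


I = m * k^2
I = 11.17 * 0.119^2
k^2 = 0.0142
I = 0.1582


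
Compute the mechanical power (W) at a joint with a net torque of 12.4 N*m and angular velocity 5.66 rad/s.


P = M * omega
P = 12.4 * 5.66
P = 70.1840


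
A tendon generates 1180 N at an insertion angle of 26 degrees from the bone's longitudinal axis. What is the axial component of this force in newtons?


F_eff = F_tendon * cos(theta)
theta = 26 deg = 0.4538 rad
cos(theta) = 0.8988
F_eff = 1180 * 0.8988
F_eff = 1060.5770


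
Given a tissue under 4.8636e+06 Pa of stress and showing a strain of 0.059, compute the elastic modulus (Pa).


E = stress / strain
E = 4.8636e+06 / 0.059
E = 8.2434e+07


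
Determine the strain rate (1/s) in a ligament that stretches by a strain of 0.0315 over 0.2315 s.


strain_rate = delta_strain / delta_t
strain_rate = 0.0315 / 0.2315
strain_rate = 0.1361


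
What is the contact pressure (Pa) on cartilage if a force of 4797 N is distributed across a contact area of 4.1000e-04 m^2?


P = F / A
P = 4797 / 4.1000e-04
P = 1.1700e+07


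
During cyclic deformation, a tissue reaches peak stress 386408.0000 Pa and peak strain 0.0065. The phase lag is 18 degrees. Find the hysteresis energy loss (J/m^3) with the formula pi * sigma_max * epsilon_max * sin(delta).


E_loss = pi * sigma_max * epsilon_max * sin(delta)
delta = 18 deg = 0.3142 rad
sin(delta) = 0.3090
E_loss = pi * 386408.0000 * 0.0065 * 0.3090
E_loss = 2438.3256


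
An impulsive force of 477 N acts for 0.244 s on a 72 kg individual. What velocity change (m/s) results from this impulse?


J = F * dt = 477 * 0.244 = 116.3880 N*s
delta_v = J / m
delta_v = 116.3880 / 72
delta_v = 1.6165


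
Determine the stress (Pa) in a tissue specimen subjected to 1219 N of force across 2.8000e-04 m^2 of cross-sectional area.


stress = F / A
stress = 1219 / 2.8000e-04
stress = 4.3536e+06


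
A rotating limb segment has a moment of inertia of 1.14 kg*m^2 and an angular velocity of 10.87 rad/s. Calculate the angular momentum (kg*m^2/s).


L = I * omega
L = 1.14 * 10.87
L = 12.3918


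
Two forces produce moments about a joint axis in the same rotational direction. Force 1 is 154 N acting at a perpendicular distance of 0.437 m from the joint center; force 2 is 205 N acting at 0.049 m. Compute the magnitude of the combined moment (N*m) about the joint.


M = F1 * d1 + F2 * d2
M = 154 * 0.437 + 205 * 0.049
M = 67.2980 + 10.0450
M = 77.3430


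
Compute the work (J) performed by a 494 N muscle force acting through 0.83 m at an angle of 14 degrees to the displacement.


W = F * d * cos(theta)
theta = 14 deg = 0.2443 rad
cos(theta) = 0.9703
W = 494 * 0.83 * 0.9703
W = 397.8407


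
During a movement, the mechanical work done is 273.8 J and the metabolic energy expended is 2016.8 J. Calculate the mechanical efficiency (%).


eta = (W_mech / E_meta) * 100
eta = (273.8 / 2016.8) * 100
ratio = 0.1358
eta = 13.5760


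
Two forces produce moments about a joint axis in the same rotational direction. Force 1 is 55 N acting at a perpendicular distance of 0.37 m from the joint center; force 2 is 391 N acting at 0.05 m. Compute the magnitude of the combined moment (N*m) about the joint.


M = F1 * d1 + F2 * d2
M = 55 * 0.37 + 391 * 0.05
M = 20.3500 + 19.5500
M = 39.9000


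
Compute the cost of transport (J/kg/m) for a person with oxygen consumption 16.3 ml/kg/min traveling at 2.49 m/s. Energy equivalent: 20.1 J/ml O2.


Power per kg = VO2 * 20.1 / 60
Power per kg = 16.3 * 20.1 / 60 = 5.4605 W/kg
Cost = power_per_kg / speed
Cost = 5.4605 / 2.49
Cost = 2.1930


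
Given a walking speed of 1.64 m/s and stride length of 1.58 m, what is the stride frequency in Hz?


f = v / stride_length
f = 1.64 / 1.58
f = 1.0380


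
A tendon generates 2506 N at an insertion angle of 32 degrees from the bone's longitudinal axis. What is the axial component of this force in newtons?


F_eff = F_tendon * cos(theta)
theta = 32 deg = 0.5585 rad
cos(theta) = 0.8480
F_eff = 2506 * 0.8480
F_eff = 2125.2085


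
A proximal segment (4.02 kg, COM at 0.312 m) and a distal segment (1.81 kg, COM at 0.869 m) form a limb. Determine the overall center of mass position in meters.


COM = (m1*x1 + m2*x2) / (m1 + m2)
COM = (4.02*0.312 + 1.81*0.869) / (4.02 + 1.81)
Numerator = 2.8271
Denominator = 5.8300
COM = 0.4849


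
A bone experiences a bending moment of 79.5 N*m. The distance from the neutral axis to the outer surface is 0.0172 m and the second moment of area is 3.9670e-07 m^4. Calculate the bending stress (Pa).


sigma = M * c / I
sigma = 79.5 * 0.0172 / 3.9670e-07
M * c = 1.3674
sigma = 3.4469e+06


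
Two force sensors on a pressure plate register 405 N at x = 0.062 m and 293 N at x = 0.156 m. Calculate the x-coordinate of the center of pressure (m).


COP_x = (F1*x1 + F2*x2) / (F1 + F2)
COP_x = (405*0.062 + 293*0.156) / (405 + 293)
Numerator = 70.8180
Denominator = 698
COP_x = 0.1015


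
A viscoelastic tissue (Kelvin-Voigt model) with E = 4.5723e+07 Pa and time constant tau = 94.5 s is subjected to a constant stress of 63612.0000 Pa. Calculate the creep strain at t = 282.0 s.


epsilon(t) = (sigma/E) * (1 - exp(-t/tau))
sigma/E = 63612.0000 / 4.5723e+07 = 0.0014
exp(-t/tau) = exp(-282.0 / 94.5) = 0.0506
epsilon = 0.0014 * (1 - 0.0506)
epsilon = 0.0013


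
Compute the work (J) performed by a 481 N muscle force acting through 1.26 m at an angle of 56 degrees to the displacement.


W = F * d * cos(theta)
theta = 56 deg = 0.9774 rad
cos(theta) = 0.5592
W = 481 * 1.26 * 0.5592
W = 338.9045


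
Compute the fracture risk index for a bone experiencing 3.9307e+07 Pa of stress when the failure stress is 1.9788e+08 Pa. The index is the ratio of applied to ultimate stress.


FRI = applied / ultimate
FRI = 3.9307e+07 / 1.9788e+08
FRI = 0.1986


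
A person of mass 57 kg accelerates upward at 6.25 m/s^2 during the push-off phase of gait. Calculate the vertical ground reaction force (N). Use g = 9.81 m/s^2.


GRF = m * (g + a)
GRF = 57 * (9.81 + 6.25)
GRF = 57 * 16.0600
GRF = 915.4200


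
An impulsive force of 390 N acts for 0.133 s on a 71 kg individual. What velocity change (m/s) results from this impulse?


J = F * dt = 390 * 0.133 = 51.8700 N*s
delta_v = J / m
delta_v = 51.8700 / 71
delta_v = 0.7306


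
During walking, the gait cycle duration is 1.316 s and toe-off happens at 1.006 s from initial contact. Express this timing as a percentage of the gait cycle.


pct = (event_time / cycle_time) * 100
pct = (1.006 / 1.316) * 100
ratio = 0.7644
pct = 76.4438


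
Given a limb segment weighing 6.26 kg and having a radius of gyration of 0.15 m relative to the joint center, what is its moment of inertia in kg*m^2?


I = m * k^2
I = 6.26 * 0.15^2
k^2 = 0.0225
I = 0.1408


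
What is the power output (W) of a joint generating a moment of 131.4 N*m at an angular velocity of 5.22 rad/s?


P = M * omega
P = 131.4 * 5.22
P = 685.9080


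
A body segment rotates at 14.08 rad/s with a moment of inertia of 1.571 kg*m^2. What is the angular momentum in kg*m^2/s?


L = I * omega
L = 1.571 * 14.08
L = 22.1197


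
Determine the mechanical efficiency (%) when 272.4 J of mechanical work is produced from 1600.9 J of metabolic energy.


eta = (W_mech / E_meta) * 100
eta = (272.4 / 1600.9) * 100
ratio = 0.1702
eta = 17.0154


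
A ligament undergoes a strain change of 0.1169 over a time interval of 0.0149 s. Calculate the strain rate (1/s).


strain_rate = delta_strain / delta_t
strain_rate = 0.1169 / 0.0149
strain_rate = 7.8456


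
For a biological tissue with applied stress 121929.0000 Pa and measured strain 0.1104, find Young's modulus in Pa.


E = stress / strain
E = 121929.0000 / 0.1104
E = 1.1044e+06


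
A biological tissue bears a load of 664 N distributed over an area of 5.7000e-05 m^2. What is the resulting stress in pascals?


stress = F / A
stress = 664 / 5.7000e-05
stress = 1.1649e+07


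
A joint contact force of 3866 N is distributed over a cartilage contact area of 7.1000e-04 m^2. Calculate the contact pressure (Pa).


P = F / A
P = 3866 / 7.1000e-04
P = 5.4451e+06


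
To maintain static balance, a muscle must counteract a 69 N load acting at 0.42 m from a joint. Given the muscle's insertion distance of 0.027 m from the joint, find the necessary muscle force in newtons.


F_muscle = W * d_load / d_muscle
F_muscle = 69 * 0.42 / 0.027
Numerator = 28.9800
F_muscle = 1073.3333


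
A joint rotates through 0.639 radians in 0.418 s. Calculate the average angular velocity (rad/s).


omega = delta_theta / delta_t
omega = 0.639 / 0.418
omega = 1.5287


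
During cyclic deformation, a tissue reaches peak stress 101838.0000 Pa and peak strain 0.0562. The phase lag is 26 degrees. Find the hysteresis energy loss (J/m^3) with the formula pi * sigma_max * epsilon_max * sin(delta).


E_loss = pi * sigma_max * epsilon_max * sin(delta)
delta = 26 deg = 0.4538 rad
sin(delta) = 0.4384
E_loss = pi * 101838.0000 * 0.0562 * 0.4384
E_loss = 7882.0287


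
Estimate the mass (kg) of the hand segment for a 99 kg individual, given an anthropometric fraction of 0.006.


m_segment = body_mass * fraction
m_segment = 99 * 0.006
m_segment = 0.5940


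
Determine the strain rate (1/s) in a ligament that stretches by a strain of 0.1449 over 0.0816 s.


strain_rate = delta_strain / delta_t
strain_rate = 0.1449 / 0.0816
strain_rate = 1.7757


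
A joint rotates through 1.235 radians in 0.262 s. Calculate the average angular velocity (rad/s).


omega = delta_theta / delta_t
omega = 1.235 / 0.262
omega = 4.7137


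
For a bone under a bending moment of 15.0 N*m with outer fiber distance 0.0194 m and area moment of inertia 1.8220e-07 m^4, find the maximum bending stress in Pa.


sigma = M * c / I
sigma = 15.0 * 0.0194 / 1.8220e-07
M * c = 0.2910
sigma = 1.5971e+06


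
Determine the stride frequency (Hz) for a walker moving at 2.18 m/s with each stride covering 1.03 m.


f = v / stride_length
f = 2.18 / 1.03
f = 2.1165


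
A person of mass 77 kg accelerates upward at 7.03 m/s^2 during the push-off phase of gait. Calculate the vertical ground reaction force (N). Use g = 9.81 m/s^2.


GRF = m * (g + a)
GRF = 77 * (9.81 + 7.03)
GRF = 77 * 16.8400
GRF = 1296.6800


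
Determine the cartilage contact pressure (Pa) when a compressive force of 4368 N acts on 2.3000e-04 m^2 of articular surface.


P = F / A
P = 4368 / 2.3000e-04
P = 1.8991e+07


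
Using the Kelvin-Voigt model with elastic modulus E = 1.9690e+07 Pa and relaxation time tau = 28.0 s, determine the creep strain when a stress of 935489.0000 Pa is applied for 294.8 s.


epsilon(t) = (sigma/E) * (1 - exp(-t/tau))
sigma/E = 935489.0000 / 1.9690e+07 = 0.0475
exp(-t/tau) = exp(-294.8 / 28.0) = 2.6761e-05
epsilon = 0.0475 * (1 - 2.6761e-05)
epsilon = 0.0475


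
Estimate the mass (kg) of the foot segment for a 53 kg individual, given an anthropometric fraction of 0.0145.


m_segment = body_mass * fraction
m_segment = 53 * 0.0145
m_segment = 0.7685


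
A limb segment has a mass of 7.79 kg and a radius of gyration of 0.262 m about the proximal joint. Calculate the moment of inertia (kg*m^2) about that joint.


I = m * k^2
I = 7.79 * 0.262^2
k^2 = 0.0686
I = 0.5347


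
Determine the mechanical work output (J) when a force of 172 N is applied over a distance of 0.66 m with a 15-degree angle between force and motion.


W = F * d * cos(theta)
theta = 15 deg = 0.2618 rad
cos(theta) = 0.9659
W = 172 * 0.66 * 0.9659
W = 109.6519


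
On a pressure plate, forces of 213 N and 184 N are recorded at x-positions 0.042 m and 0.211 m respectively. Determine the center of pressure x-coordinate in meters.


COP_x = (F1*x1 + F2*x2) / (F1 + F2)
COP_x = (213*0.042 + 184*0.211) / (213 + 184)
Numerator = 47.7700
Denominator = 397
COP_x = 0.1203


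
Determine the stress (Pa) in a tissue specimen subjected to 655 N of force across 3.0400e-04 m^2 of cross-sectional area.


stress = F / A
stress = 655 / 3.0400e-04
stress = 2.1546e+06


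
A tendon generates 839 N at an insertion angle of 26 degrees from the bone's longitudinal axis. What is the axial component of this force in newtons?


F_eff = F_tendon * cos(theta)
theta = 26 deg = 0.4538 rad
cos(theta) = 0.8988
F_eff = 839 * 0.8988
F_eff = 754.0882


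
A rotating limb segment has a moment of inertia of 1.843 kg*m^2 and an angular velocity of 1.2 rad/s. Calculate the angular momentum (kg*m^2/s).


L = I * omega
L = 1.843 * 1.2
L = 2.2116


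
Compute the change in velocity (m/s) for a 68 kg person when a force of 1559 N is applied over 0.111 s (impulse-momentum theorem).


J = F * dt = 1559 * 0.111 = 173.0490 N*s
delta_v = J / m
delta_v = 173.0490 / 68
delta_v = 2.5448


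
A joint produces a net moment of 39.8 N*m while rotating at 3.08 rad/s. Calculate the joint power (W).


P = M * omega
P = 39.8 * 3.08
P = 122.5840


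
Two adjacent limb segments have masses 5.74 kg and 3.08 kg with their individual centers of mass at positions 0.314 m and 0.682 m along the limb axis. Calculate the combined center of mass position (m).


COM = (m1*x1 + m2*x2) / (m1 + m2)
COM = (5.74*0.314 + 3.08*0.682) / (5.74 + 3.08)
Numerator = 3.9029
Denominator = 8.8200
COM = 0.4425


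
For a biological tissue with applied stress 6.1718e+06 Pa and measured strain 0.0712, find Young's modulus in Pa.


E = stress / strain
E = 6.1718e+06 / 0.0712
E = 8.6683e+07


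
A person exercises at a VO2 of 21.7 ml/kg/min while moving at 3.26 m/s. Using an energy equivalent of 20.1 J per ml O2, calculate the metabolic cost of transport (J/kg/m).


Power per kg = VO2 * 20.1 / 60
Power per kg = 21.7 * 20.1 / 60 = 7.2695 W/kg
Cost = power_per_kg / speed
Cost = 7.2695 / 3.26
Cost = 2.2299


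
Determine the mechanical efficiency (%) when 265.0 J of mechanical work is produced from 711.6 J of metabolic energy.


eta = (W_mech / E_meta) * 100
eta = (265.0 / 711.6) * 100
ratio = 0.3724
eta = 37.2400


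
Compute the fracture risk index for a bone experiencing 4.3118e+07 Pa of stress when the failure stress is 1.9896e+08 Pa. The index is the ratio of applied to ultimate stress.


FRI = applied / ultimate
FRI = 4.3118e+07 / 1.9896e+08
FRI = 0.2167


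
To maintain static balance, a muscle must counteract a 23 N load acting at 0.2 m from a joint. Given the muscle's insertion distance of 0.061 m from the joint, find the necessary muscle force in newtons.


F_muscle = W * d_load / d_muscle
F_muscle = 23 * 0.2 / 0.061
Numerator = 4.6000
F_muscle = 75.4098


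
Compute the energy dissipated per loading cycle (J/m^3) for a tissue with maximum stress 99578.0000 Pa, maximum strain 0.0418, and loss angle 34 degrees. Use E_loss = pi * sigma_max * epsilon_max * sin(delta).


E_loss = pi * sigma_max * epsilon_max * sin(delta)
delta = 34 deg = 0.5934 rad
sin(delta) = 0.5592
E_loss = pi * 99578.0000 * 0.0418 * 0.5592
E_loss = 7312.2529


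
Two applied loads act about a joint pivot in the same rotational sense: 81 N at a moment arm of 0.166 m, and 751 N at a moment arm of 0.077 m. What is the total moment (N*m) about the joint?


M = F1 * d1 + F2 * d2
M = 81 * 0.166 + 751 * 0.077
M = 13.4460 + 57.8270
M = 71.2730


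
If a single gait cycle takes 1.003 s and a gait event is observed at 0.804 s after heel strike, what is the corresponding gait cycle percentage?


pct = (event_time / cycle_time) * 100
pct = (0.804 / 1.003) * 100
ratio = 0.8016
pct = 80.1595


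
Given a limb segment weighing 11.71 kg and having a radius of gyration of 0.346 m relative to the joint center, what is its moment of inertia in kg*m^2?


I = m * k^2
I = 11.71 * 0.346^2
k^2 = 0.1197
I = 1.4019


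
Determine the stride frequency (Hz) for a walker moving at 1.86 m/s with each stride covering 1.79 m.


f = v / stride_length
f = 1.86 / 1.79
f = 1.0391


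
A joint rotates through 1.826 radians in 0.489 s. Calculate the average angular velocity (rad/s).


omega = delta_theta / delta_t
omega = 1.826 / 0.489
omega = 3.7342


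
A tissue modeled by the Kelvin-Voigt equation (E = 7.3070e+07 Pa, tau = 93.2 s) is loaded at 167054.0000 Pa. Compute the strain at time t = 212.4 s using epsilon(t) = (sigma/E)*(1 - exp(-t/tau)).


epsilon(t) = (sigma/E) * (1 - exp(-t/tau))
sigma/E = 167054.0000 / 7.3070e+07 = 0.0023
exp(-t/tau) = exp(-212.4 / 93.2) = 0.1024
epsilon = 0.0023 * (1 - 0.1024)
epsilon = 0.0021


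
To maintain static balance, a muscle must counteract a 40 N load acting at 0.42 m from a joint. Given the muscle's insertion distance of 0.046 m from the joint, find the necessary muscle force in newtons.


F_muscle = W * d_load / d_muscle
F_muscle = 40 * 0.42 / 0.046
Numerator = 16.8000
F_muscle = 365.2174


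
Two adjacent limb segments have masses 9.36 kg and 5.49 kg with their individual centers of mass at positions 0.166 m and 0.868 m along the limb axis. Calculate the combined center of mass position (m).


COM = (m1*x1 + m2*x2) / (m1 + m2)
COM = (9.36*0.166 + 5.49*0.868) / (9.36 + 5.49)
Numerator = 6.3191
Denominator = 14.8500
COM = 0.4255


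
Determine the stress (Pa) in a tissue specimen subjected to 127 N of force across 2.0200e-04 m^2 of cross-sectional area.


stress = F / A
stress = 127 / 2.0200e-04
stress = 628712.8713


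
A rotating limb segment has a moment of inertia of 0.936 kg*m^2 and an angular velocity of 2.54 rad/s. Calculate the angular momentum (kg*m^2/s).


L = I * omega
L = 0.936 * 2.54
L = 2.3774


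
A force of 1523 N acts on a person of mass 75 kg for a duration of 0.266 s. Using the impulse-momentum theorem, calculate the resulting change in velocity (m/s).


J = F * dt = 1523 * 0.266 = 405.1180 N*s
delta_v = J / m
delta_v = 405.1180 / 75
delta_v = 5.4016


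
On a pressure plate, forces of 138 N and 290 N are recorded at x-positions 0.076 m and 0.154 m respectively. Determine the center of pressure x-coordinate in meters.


COP_x = (F1*x1 + F2*x2) / (F1 + F2)
COP_x = (138*0.076 + 290*0.154) / (138 + 290)
Numerator = 55.1480
Denominator = 428
COP_x = 0.1289


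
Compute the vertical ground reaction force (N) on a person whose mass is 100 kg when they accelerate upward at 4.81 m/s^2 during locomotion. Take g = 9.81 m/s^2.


GRF = m * (g + a)
GRF = 100 * (9.81 + 4.81)
GRF = 100 * 14.6200
GRF = 1462.0000


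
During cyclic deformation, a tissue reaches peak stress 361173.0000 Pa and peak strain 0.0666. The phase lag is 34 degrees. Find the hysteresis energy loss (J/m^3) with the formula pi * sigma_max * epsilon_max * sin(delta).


E_loss = pi * sigma_max * epsilon_max * sin(delta)
delta = 34 deg = 0.5934 rad
sin(delta) = 0.5592
E_loss = pi * 361173.0000 * 0.0666 * 0.5592
E_loss = 42257.2304


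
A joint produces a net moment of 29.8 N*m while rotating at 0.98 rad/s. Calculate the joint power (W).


P = M * omega
P = 29.8 * 0.98
P = 29.2040


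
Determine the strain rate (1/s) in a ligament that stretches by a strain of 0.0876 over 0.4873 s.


strain_rate = delta_strain / delta_t
strain_rate = 0.0876 / 0.4873
strain_rate = 0.1798


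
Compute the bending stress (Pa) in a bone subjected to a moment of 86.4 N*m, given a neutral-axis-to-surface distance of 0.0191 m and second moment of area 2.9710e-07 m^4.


sigma = M * c / I
sigma = 86.4 * 0.0191 / 2.9710e-07
M * c = 1.6502
sigma = 5.5545e+06


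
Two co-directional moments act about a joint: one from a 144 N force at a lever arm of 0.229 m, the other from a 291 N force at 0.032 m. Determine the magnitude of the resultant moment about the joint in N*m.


M = F1 * d1 + F2 * d2
M = 144 * 0.229 + 291 * 0.032
M = 32.9760 + 9.3120
M = 42.2880


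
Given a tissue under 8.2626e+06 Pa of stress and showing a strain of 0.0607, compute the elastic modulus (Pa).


E = stress / strain
E = 8.2626e+06 / 0.0607
E = 1.3612e+08


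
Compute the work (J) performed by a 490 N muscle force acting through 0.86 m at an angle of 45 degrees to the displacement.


W = F * d * cos(theta)
theta = 45 deg = 0.7854 rad
cos(theta) = 0.7071
W = 490 * 0.86 * 0.7071
W = 297.9748


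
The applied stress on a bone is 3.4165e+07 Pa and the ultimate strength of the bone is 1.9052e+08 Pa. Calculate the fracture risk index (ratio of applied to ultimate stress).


FRI = applied / ultimate
FRI = 3.4165e+07 / 1.9052e+08
FRI = 0.1793


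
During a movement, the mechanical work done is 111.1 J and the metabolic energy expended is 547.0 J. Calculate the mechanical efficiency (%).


eta = (W_mech / E_meta) * 100
eta = (111.1 / 547.0) * 100
ratio = 0.2031
eta = 20.3108


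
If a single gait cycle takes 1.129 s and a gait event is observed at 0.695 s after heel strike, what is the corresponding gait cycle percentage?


pct = (event_time / cycle_time) * 100
pct = (0.695 / 1.129) * 100
ratio = 0.6156
pct = 61.5589


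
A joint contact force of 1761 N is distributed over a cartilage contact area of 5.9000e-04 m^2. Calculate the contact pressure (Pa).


P = F / A
P = 1761 / 5.9000e-04
P = 2.9847e+06


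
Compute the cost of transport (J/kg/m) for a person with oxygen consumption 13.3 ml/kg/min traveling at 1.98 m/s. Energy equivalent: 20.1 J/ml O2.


Power per kg = VO2 * 20.1 / 60
Power per kg = 13.3 * 20.1 / 60 = 4.4555 W/kg
Cost = power_per_kg / speed
Cost = 4.4555 / 1.98
Cost = 2.2503


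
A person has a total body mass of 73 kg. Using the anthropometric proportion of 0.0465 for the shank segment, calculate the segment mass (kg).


m_segment = body_mass * fraction
m_segment = 73 * 0.0465
m_segment = 3.3945


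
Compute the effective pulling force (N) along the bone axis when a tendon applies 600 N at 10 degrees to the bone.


F_eff = F_tendon * cos(theta)
theta = 10 deg = 0.1745 rad
cos(theta) = 0.9848
F_eff = 600 * 0.9848
F_eff = 590.8847


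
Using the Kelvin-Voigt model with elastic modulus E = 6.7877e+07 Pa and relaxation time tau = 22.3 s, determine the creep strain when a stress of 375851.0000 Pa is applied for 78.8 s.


epsilon(t) = (sigma/E) * (1 - exp(-t/tau))
sigma/E = 375851.0000 / 6.7877e+07 = 0.0055
exp(-t/tau) = exp(-78.8 / 22.3) = 0.0292
epsilon = 0.0055 * (1 - 0.0292)
epsilon = 0.0054


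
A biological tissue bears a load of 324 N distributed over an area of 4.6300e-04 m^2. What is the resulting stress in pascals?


stress = F / A
stress = 324 / 4.6300e-04
stress = 699784.0173


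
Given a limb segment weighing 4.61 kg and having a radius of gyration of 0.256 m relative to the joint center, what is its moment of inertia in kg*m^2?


I = m * k^2
I = 4.61 * 0.256^2
k^2 = 0.0655
I = 0.3021


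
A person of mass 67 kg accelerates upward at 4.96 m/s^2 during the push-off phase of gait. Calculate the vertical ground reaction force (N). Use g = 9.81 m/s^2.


GRF = m * (g + a)
GRF = 67 * (9.81 + 4.96)
GRF = 67 * 14.7700
GRF = 989.5900


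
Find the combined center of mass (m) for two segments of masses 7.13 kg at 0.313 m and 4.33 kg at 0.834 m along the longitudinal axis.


COM = (m1*x1 + m2*x2) / (m1 + m2)
COM = (7.13*0.313 + 4.33*0.834) / (7.13 + 4.33)
Numerator = 5.8429
Denominator = 11.4600
COM = 0.5099


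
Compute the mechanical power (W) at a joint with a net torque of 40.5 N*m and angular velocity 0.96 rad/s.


P = M * omega
P = 40.5 * 0.96
P = 38.8800


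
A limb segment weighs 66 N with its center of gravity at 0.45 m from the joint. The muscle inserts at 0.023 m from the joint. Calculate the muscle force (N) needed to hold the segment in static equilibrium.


F_muscle = W * d_load / d_muscle
F_muscle = 66 * 0.45 / 0.023
Numerator = 29.7000
F_muscle = 1291.3043


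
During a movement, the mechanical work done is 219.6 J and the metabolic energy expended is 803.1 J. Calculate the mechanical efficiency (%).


eta = (W_mech / E_meta) * 100
eta = (219.6 / 803.1) * 100
ratio = 0.2734
eta = 27.3440


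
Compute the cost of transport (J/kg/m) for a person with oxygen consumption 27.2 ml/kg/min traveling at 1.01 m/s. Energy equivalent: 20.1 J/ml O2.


Power per kg = VO2 * 20.1 / 60
Power per kg = 27.2 * 20.1 / 60 = 9.1120 W/kg
Cost = power_per_kg / speed
Cost = 9.1120 / 1.01
Cost = 9.0218


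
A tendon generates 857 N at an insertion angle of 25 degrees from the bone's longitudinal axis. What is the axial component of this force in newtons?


F_eff = F_tendon * cos(theta)
theta = 25 deg = 0.4363 rad
cos(theta) = 0.9063
F_eff = 857 * 0.9063
F_eff = 776.7058


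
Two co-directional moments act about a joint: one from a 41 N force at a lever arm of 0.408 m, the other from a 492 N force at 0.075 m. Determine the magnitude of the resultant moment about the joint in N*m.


M = F1 * d1 + F2 * d2
M = 41 * 0.408 + 492 * 0.075
M = 16.7280 + 36.9000
M = 53.6280


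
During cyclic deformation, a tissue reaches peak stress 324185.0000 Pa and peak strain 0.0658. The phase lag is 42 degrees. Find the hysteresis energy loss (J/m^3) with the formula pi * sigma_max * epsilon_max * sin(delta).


E_loss = pi * sigma_max * epsilon_max * sin(delta)
delta = 42 deg = 0.7330 rad
sin(delta) = 0.6691
E_loss = pi * 324185.0000 * 0.0658 * 0.6691
E_loss = 44841.4428


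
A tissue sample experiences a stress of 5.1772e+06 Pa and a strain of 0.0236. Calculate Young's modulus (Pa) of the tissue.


E = stress / strain
E = 5.1772e+06 / 0.0236
E = 2.1937e+08


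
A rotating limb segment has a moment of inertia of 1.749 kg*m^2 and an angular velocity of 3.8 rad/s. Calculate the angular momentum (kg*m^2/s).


L = I * omega
L = 1.749 * 3.8
L = 6.6462


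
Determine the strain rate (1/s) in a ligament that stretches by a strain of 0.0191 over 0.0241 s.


strain_rate = delta_strain / delta_t
strain_rate = 0.0191 / 0.0241
strain_rate = 0.7925


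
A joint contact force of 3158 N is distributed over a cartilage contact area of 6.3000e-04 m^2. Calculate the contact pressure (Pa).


P = F / A
P = 3158 / 6.3000e-04
P = 5.0127e+06


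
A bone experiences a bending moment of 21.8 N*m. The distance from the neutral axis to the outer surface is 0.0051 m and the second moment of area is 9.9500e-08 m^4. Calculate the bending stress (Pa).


sigma = M * c / I
sigma = 21.8 * 0.0051 / 9.9500e-08
M * c = 0.1112
sigma = 1.1174e+06


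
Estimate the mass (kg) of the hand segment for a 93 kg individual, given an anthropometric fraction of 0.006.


m_segment = body_mass * fraction
m_segment = 93 * 0.006
m_segment = 0.5580


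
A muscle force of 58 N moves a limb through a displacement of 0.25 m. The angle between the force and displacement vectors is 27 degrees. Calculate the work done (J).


W = F * d * cos(theta)
theta = 27 deg = 0.4712 rad
cos(theta) = 0.8910
W = 58 * 0.25 * 0.8910
W = 12.9196


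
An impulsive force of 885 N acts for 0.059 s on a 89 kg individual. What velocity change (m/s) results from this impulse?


J = F * dt = 885 * 0.059 = 52.2150 N*s
delta_v = J / m
delta_v = 52.2150 / 89
delta_v = 0.5867


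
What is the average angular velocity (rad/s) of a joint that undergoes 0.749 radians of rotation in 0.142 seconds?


omega = delta_theta / delta_t
omega = 0.749 / 0.142
omega = 5.2746


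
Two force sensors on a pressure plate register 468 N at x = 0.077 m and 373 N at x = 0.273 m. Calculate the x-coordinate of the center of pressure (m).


COP_x = (F1*x1 + F2*x2) / (F1 + F2)
COP_x = (468*0.077 + 373*0.273) / (468 + 373)
Numerator = 137.8650
Denominator = 841
COP_x = 0.1639


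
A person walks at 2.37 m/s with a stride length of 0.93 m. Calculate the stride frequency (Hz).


f = v / stride_length
f = 2.37 / 0.93
f = 2.5484


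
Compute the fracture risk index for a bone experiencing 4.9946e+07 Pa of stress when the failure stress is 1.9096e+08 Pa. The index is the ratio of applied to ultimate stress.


FRI = applied / ultimate
FRI = 4.9946e+07 / 1.9096e+08
FRI = 0.2616


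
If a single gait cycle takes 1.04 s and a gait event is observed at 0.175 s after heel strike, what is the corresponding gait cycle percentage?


pct = (event_time / cycle_time) * 100
pct = (0.175 / 1.04) * 100
ratio = 0.1683
pct = 16.8269


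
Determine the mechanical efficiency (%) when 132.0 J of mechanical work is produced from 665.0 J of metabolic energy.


eta = (W_mech / E_meta) * 100
eta = (132.0 / 665.0) * 100
ratio = 0.1985
eta = 19.8496


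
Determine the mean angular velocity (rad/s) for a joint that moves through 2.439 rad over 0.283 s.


omega = delta_theta / delta_t
omega = 2.439 / 0.283
omega = 8.6184


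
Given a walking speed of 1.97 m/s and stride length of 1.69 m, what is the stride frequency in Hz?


f = v / stride_length
f = 1.97 / 1.69
f = 1.1657


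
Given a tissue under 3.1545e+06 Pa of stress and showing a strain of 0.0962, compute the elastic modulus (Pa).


E = stress / strain
E = 3.1545e+06 / 0.0962
E = 3.2791e+07


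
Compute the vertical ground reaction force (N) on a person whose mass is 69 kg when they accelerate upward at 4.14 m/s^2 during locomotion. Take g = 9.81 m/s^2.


GRF = m * (g + a)
GRF = 69 * (9.81 + 4.14)
GRF = 69 * 13.9500
GRF = 962.5500


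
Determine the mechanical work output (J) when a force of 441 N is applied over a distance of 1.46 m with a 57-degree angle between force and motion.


W = F * d * cos(theta)
theta = 57 deg = 0.9948 rad
cos(theta) = 0.5446
W = 441 * 1.46 * 0.5446
W = 350.6713


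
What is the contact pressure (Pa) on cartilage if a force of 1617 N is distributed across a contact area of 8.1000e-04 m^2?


P = F / A
P = 1617 / 8.1000e-04
P = 1.9963e+06


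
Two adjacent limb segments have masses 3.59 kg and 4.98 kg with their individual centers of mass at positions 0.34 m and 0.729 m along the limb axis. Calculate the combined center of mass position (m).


COM = (m1*x1 + m2*x2) / (m1 + m2)
COM = (3.59*0.34 + 4.98*0.729) / (3.59 + 4.98)
Numerator = 4.8510
Denominator = 8.5700
COM = 0.5660


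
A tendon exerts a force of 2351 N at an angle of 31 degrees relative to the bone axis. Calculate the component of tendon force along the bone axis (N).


F_eff = F_tendon * cos(theta)
theta = 31 deg = 0.5411 rad
cos(theta) = 0.8572
F_eff = 2351 * 0.8572
F_eff = 2015.2003


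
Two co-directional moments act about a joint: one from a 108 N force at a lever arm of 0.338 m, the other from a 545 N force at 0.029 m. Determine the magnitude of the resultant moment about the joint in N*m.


M = F1 * d1 + F2 * d2
M = 108 * 0.338 + 545 * 0.029
M = 36.5040 + 15.8050
M = 52.3090


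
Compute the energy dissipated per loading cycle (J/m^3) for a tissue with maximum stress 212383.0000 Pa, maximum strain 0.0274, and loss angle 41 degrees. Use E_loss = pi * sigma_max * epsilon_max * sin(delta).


E_loss = pi * sigma_max * epsilon_max * sin(delta)
delta = 41 deg = 0.7156 rad
sin(delta) = 0.6561
E_loss = pi * 212383.0000 * 0.0274 * 0.6561
E_loss = 11993.9740


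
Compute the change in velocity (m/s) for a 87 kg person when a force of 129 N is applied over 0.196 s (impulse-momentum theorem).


J = F * dt = 129 * 0.196 = 25.2840 N*s
delta_v = J / m
delta_v = 25.2840 / 87
delta_v = 0.2906


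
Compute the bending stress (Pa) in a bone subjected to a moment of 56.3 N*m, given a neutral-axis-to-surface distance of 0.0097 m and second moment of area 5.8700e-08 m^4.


sigma = M * c / I
sigma = 56.3 * 0.0097 / 5.8700e-08
M * c = 0.5461
sigma = 9.3034e+06


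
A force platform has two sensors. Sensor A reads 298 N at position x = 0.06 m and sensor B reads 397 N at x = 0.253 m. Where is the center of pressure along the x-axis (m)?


COP_x = (F1*x1 + F2*x2) / (F1 + F2)
COP_x = (298*0.06 + 397*0.253) / (298 + 397)
Numerator = 118.3210
Denominator = 695
COP_x = 0.1702


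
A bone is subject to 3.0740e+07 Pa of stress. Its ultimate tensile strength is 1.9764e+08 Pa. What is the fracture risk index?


FRI = applied / ultimate
FRI = 3.0740e+07 / 1.9764e+08
FRI = 0.1555


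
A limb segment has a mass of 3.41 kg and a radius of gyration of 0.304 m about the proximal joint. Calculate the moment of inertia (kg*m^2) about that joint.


I = m * k^2
I = 3.41 * 0.304^2
k^2 = 0.0924
I = 0.3151


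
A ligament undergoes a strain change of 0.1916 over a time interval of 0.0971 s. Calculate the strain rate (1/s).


strain_rate = delta_strain / delta_t
strain_rate = 0.1916 / 0.0971
strain_rate = 1.9732


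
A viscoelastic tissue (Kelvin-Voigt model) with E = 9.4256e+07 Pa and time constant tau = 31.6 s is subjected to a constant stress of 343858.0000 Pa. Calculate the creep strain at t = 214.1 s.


epsilon(t) = (sigma/E) * (1 - exp(-t/tau))
sigma/E = 343858.0000 / 9.4256e+07 = 0.0036
exp(-t/tau) = exp(-214.1 / 31.6) = 0.0011
epsilon = 0.0036 * (1 - 0.0011)
epsilon = 0.0036


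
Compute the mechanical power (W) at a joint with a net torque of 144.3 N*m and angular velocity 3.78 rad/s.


P = M * omega
P = 144.3 * 3.78
P = 545.4540


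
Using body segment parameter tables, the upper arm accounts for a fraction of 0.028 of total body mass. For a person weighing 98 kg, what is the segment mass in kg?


m_segment = body_mass * fraction
m_segment = 98 * 0.028
m_segment = 2.7440


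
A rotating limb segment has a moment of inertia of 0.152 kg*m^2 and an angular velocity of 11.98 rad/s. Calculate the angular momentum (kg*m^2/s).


L = I * omega
L = 0.152 * 11.98
L = 1.8210


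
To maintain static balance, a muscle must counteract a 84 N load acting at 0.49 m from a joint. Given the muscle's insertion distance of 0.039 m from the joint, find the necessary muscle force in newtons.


F_muscle = W * d_load / d_muscle
F_muscle = 84 * 0.49 / 0.039
Numerator = 41.1600
F_muscle = 1055.3846


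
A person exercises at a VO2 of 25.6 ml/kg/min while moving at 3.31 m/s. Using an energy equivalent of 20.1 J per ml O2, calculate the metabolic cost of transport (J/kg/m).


Power per kg = VO2 * 20.1 / 60
Power per kg = 25.6 * 20.1 / 60 = 8.5760 W/kg
Cost = power_per_kg / speed
Cost = 8.5760 / 3.31
Cost = 2.5909


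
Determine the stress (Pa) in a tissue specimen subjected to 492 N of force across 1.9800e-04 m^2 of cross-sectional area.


stress = F / A
stress = 492 / 1.9800e-04
stress = 2.4848e+06


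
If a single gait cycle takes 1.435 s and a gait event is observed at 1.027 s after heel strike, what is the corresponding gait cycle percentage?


pct = (event_time / cycle_time) * 100
pct = (1.027 / 1.435) * 100
ratio = 0.7157
pct = 71.5679


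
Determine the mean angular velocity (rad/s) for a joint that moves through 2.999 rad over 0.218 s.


omega = delta_theta / delta_t
omega = 2.999 / 0.218
omega = 13.7569


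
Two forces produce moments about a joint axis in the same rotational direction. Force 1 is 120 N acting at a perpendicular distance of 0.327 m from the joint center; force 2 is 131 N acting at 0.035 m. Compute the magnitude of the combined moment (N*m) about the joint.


M = F1 * d1 + F2 * d2
M = 120 * 0.327 + 131 * 0.035
M = 39.2400 + 4.5850
M = 43.8250


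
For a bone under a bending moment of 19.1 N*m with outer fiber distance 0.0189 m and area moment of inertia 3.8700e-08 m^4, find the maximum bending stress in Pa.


sigma = M * c / I
sigma = 19.1 * 0.0189 / 3.8700e-08
M * c = 0.3610
sigma = 9.3279e+06


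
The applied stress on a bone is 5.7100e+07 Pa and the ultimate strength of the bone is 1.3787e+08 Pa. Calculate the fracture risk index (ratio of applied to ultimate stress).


FRI = applied / ultimate
FRI = 5.7100e+07 / 1.3787e+08
FRI = 0.4142


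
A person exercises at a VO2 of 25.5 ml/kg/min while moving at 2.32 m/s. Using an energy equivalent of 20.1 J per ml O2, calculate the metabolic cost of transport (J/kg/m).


Power per kg = VO2 * 20.1 / 60
Power per kg = 25.5 * 20.1 / 60 = 8.5425 W/kg
Cost = power_per_kg / speed
Cost = 8.5425 / 2.32
Cost = 3.6821


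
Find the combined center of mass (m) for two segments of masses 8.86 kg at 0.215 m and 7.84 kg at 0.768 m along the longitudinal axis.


COM = (m1*x1 + m2*x2) / (m1 + m2)
COM = (8.86*0.215 + 7.84*0.768) / (8.86 + 7.84)
Numerator = 7.9260
Denominator = 16.7000
COM = 0.4746


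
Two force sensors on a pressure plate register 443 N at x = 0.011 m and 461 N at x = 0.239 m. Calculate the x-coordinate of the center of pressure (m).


COP_x = (F1*x1 + F2*x2) / (F1 + F2)
COP_x = (443*0.011 + 461*0.239) / (443 + 461)
Numerator = 115.0520
Denominator = 904
COP_x = 0.1273


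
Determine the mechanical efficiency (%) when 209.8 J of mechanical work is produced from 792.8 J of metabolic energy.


eta = (W_mech / E_meta) * 100
eta = (209.8 / 792.8) * 100
ratio = 0.2646
eta = 26.4632


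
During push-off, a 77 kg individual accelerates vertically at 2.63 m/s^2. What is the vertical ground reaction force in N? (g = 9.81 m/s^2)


GRF = m * (g + a)
GRF = 77 * (9.81 + 2.63)
GRF = 77 * 12.4400
GRF = 957.8800


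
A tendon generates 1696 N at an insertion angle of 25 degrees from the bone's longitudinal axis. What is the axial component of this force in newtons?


F_eff = F_tendon * cos(theta)
theta = 25 deg = 0.4363 rad
cos(theta) = 0.9063
F_eff = 1696 * 0.9063
F_eff = 1537.0980


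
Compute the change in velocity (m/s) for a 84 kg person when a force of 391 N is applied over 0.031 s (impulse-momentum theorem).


J = F * dt = 391 * 0.031 = 12.1210 N*s
delta_v = J / m
delta_v = 12.1210 / 84
delta_v = 0.1443


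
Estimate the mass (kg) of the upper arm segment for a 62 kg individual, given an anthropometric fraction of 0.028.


m_segment = body_mass * fraction
m_segment = 62 * 0.028
m_segment = 1.7360


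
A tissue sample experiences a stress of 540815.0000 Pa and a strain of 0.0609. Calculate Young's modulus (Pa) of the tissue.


E = stress / strain
E = 540815.0000 / 0.0609
E = 8.8804e+06


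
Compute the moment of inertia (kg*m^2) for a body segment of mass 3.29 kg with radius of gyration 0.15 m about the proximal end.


I = m * k^2
I = 3.29 * 0.15^2
k^2 = 0.0225
I = 0.0740


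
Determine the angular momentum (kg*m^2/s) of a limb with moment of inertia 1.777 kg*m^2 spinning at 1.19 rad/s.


L = I * omega
L = 1.777 * 1.19
L = 2.1146


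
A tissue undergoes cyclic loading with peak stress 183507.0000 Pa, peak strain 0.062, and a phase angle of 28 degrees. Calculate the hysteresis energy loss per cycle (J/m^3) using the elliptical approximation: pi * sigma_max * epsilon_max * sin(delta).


E_loss = pi * sigma_max * epsilon_max * sin(delta)
delta = 28 deg = 0.4887 rad
sin(delta) = 0.4695
E_loss = pi * 183507.0000 * 0.062 * 0.4695
E_loss = 16780.4456


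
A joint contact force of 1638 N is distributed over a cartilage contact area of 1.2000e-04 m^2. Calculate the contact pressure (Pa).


P = F / A
P = 1638 / 1.2000e-04
P = 1.3650e+07
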